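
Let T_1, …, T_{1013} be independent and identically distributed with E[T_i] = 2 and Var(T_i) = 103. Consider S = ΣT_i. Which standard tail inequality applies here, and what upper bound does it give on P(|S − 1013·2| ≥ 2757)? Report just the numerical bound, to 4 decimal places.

With mean and variance of each term known, Chebyshev's inequality bounds the deviation of the sum (or sample mean).
Var(S) = n·Var(T_i) = 1013·103 = 104339.
Chebyshev: P(|S − 1013·2| ≥ 2757) ≤ Var(S)/2757² = 104339/7601049 = 0.0137.

0.0137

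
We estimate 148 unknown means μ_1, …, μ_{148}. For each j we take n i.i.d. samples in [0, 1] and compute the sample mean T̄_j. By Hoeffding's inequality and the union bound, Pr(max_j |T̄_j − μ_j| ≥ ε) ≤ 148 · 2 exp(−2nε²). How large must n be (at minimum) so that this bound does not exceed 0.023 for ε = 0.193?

128

Need 2·148·exp(−2nε²) ≤ 0.023, i.e. exp(−2nε²) ≤ 0.023/296.
So 2nε² ≥ ln(296/0.023) = 9.462621.
Hence n ≥ 9.462621/(2·0.193²) = 127.018.
The smallest integer n is 128.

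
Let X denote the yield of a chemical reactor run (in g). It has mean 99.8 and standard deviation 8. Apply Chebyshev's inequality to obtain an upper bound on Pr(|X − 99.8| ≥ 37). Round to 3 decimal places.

0.047

Chebyshev: Pr(|X − μ| ≥ t) ≤ Var(X)/t².
Var(X) = σ² = 8² = 64.
Bound = 64 / 1369 = 0.0467.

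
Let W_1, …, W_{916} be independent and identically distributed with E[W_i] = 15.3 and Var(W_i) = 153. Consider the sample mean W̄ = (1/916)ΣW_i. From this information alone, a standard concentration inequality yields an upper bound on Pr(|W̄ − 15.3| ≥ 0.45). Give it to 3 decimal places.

With mean and variance of each term known, Chebyshev's inequality bounds the deviation of the sum (or sample mean).
Var(W̄) = Var(W_i)/n = 153/916 = 0.16703.
Chebyshev: Pr(|W̄ − 15.3| ≥ 0.45) ≤ Var(W̄)/(0.45)² = 153/(916·0.45²) = 0.8248.

0.825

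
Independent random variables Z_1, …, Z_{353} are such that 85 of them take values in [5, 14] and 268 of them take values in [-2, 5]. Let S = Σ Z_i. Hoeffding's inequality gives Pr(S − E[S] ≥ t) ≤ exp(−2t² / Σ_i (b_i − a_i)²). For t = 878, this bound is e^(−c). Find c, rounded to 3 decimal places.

77.023

Σ(b_i − a_i)² = 85·9² + 268·7² = 20017.
c = 2t² / 20017 = 2·878² / 20017 = 77.0229.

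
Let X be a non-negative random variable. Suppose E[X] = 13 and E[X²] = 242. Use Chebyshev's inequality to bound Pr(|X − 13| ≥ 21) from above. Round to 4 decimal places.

0.1655

Var(X) = E[X²] − (E[X])² = 242 − 169 = 73.
Chebyshev's inequality: Pr(|X − μ| ≥ t) ≤ Var(X)/t² = 73/441 = 0.1655.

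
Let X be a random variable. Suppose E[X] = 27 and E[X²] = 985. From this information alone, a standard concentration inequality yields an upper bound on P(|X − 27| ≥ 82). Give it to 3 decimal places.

0.038

The first two moments determine the variance, so Chebyshev's inequality is the sharpest standard bound available.
Var(X) = E[X²] − (E[X])² = 985 − 729 = 256.
Chebyshev's inequality: P(|X − μ| ≥ t) ≤ Var(X)/t² = 256/6724 = 0.0381.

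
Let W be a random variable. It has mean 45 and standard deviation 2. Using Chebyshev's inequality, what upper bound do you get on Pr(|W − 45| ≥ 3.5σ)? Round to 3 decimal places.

0.082

Chebyshev: Pr(|W − μ| ≥ t) ≤ Var(W)/t².
Var(W) = σ² = 2² = 4.
t = 3.5·2 = 7.
Bound = 4 / 49 = 0.0816.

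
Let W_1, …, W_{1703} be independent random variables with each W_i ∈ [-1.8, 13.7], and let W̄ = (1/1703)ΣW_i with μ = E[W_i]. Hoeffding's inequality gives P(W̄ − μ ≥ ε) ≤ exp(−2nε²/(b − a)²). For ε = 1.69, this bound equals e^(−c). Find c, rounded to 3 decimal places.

c = 2nε²/(b − a)² = 2·1703·1.69² / 15.5² = 40.4906.

40.491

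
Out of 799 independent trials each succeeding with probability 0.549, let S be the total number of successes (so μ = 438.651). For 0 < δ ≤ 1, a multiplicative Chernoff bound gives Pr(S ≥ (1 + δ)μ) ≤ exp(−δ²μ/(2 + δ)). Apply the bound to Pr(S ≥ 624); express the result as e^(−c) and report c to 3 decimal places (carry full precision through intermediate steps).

32.329

Write 624 = (1 + δ)μ, so δ = 624/438.651 − 1 = 0.4225432…
Then the exponent is δ²μ/(2 + δ) = (624 − μ)² / (μ·(2 + δ)) = 32.328819.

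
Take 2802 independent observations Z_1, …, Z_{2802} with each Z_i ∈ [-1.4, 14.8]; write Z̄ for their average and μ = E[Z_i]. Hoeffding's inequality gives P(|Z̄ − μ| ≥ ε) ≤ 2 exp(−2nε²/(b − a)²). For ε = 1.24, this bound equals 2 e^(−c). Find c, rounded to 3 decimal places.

c = 2nε²/(b − a)² = 2·2802·1.24² / 16.2² = 32.8331.

32.833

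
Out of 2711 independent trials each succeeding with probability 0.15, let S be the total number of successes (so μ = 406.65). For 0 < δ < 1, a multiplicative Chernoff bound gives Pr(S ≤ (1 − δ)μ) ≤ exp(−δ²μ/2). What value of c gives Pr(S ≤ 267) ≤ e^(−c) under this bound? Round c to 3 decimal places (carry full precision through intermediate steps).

Write 267 = (1 − δ)μ, so δ = 1 − 267/406.65 = 0.3434157…
Then the exponent is δ²μ/2 = (μ − 267)²/(2μ) = 23.979002.

23.979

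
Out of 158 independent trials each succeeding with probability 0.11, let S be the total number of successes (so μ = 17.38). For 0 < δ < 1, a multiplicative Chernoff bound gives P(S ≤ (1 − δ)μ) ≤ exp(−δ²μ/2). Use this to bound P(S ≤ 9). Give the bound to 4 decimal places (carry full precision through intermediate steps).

Write 9 = (1 − δ)μ, so δ = 1 − 9/17.38 = 0.4821634…
Then the exponent is δ²μ/2 = (μ − 9)²/(2μ) = 2.020265.
Bound = exp(−2.020265) = 0.13262.

0.1326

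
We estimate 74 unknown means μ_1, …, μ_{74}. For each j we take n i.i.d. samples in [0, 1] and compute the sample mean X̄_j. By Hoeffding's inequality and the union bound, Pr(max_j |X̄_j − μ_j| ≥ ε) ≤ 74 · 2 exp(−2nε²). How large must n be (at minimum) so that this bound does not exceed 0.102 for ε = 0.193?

Need 2·74·exp(−2nε²) ≤ 0.102, i.e. exp(−2nε²) ≤ 0.102/148.
So 2nε² ≥ ln(148/0.102) = 7.279995.
Hence n ≥ 7.279995/(2·0.193²) = 97.721.
The smallest integer n is 98.

98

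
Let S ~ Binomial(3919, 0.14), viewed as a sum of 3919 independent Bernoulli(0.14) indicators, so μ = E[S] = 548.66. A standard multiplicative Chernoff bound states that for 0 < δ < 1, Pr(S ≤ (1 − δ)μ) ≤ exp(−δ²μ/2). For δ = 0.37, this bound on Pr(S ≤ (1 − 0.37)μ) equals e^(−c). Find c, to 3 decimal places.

c = δ²μ/2 = 0.37²·548.66/2 = 37.5558.

37.556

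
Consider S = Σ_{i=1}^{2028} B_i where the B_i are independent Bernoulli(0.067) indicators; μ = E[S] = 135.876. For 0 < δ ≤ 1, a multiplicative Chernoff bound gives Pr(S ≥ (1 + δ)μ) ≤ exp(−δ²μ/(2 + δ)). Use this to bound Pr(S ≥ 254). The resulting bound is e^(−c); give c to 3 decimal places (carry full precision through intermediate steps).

35.789

Write 254 = (1 + δ)μ, so δ = 254/135.876 − 1 = 0.8693515…
Then the exponent is δ²μ/(2 + δ) = (254 − μ)² / (μ·(2 + δ)) = 35.789018.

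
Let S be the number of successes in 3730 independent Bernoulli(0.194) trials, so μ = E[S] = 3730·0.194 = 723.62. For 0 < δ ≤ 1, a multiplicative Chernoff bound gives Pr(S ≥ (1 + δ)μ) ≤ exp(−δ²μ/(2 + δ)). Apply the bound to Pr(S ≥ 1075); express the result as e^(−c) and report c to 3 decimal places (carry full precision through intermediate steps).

68.646

Write 1075 = (1 + δ)μ, so δ = 1075/723.62 − 1 = 0.4855864…
Then the exponent is δ²μ/(2 + δ) = (1075 − μ)² / (μ·(2 + δ)) = 68.645909.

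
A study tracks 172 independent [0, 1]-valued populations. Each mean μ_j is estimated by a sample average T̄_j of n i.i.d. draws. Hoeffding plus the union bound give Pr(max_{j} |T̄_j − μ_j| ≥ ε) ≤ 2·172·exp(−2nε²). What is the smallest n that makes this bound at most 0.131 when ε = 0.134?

220

Need 2·172·exp(−2nε²) ≤ 0.131, i.e. exp(−2nε²) ≤ 0.131/344.
So 2nε² ≥ ln(344/0.131) = 7.873200.
Hence n ≥ 7.873200/(2·0.134²) = 219.236.
The smallest integer n is 220.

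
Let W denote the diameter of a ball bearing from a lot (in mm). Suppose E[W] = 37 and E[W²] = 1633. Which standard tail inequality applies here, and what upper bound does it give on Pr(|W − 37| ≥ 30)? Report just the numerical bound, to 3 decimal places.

The first two moments determine the variance, so Chebyshev's inequality is the sharpest standard bound available.
Var(W) = E[W²] − (E[W])² = 1633 − 1369 = 264.
Chebyshev's inequality: Pr(|W − μ| ≥ t) ≤ Var(W)/t² = 264/900 = 0.2933.

0.293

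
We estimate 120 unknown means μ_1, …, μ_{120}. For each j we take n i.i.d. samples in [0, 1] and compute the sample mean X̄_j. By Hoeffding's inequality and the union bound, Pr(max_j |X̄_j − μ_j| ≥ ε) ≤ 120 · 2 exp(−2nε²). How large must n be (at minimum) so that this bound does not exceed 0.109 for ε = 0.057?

Need 2·120·exp(−2nε²) ≤ 0.109, i.e. exp(−2nε²) ≤ 0.109/240.
So 2nε² ≥ ln(240/0.109) = 7.697046.
Hence n ≥ 7.697046/(2·0.057²) = 1184.525.
The smallest integer n is 1185.

1185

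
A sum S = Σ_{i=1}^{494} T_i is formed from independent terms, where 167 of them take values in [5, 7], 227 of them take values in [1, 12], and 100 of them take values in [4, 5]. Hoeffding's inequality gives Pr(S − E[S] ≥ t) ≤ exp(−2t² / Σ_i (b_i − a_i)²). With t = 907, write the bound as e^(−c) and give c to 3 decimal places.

58.272

Σ(b_i − a_i)² = 167·2² + 227·11² + 100·1² = 28235.
c = 2t² / 28235 = 2·907² / 28235 = 58.2716.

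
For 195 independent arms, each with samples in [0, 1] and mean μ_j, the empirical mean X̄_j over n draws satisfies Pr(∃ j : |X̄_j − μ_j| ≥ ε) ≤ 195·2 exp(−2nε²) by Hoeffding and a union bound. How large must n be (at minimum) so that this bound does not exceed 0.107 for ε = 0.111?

Need 2·195·exp(−2nε²) ≤ 0.107, i.e. exp(−2nε²) ≤ 0.107/390.
So 2nε² ≥ ln(390/0.107) = 8.201073.
Hence n ≥ 8.201073/(2·0.111²) = 332.809.
The smallest integer n is 333.

333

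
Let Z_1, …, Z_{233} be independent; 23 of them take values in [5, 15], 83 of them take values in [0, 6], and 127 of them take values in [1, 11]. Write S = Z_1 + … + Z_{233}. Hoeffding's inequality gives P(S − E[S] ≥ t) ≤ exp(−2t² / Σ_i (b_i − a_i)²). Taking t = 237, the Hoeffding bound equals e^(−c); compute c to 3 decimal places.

Σ(b_i − a_i)² = 23·10² + 83·6² + 127·10² = 17988.
c = 2t² / 17988 = 2·237² / 17988 = 6.2452.

6.245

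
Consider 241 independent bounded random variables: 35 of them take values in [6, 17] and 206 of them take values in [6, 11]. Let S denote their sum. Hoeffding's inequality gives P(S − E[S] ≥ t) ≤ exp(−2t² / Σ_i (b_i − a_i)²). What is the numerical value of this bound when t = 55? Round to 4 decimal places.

0.5248

Σ(b_i − a_i)² = 35·11² + 206·5² = 9385.
Exponent = 2·55² / 9385 = 0.64465.
Bound = exp(−0.64465) = 0.52485.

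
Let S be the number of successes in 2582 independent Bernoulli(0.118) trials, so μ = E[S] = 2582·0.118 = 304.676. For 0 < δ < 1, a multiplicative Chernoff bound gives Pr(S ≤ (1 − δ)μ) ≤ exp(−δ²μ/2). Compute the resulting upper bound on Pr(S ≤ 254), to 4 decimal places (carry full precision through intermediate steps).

0.0148

Write 254 = (1 − δ)μ, so δ = 1 − 254/304.676 = 0.1663275…
Then the exponent is δ²μ/2 = (μ − 254)²/(2μ) = 4.214406.
Bound = exp(−4.214406) = 0.01478.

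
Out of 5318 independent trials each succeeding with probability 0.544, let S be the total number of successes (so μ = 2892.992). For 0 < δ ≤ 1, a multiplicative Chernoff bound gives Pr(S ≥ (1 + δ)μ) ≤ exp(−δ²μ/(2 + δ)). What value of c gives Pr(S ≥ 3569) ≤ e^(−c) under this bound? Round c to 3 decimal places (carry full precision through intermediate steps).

70.719

Write 3569 = (1 + δ)μ, so δ = 3569/2892.992 − 1 = 0.2336709…
Then the exponent is δ²μ/(2 + δ) = (3569 − μ)² / (μ·(2 + δ)) = 70.719186.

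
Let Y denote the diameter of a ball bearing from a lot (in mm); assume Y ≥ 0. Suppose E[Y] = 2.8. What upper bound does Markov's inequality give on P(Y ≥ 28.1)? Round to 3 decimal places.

Markov's inequality: for a non-negative random variable, P(Y ≥ a) ≤ E[Y]/a.
Here E[Y] = 2.8 and a = 28.1, so the bound is 2.8/28.1 = 0.0996.

0.100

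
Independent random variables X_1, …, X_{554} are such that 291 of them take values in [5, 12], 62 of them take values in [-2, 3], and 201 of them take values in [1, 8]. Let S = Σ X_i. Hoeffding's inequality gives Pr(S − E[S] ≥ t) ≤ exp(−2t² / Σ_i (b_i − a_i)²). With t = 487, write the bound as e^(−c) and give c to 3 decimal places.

18.487

Σ(b_i − a_i)² = 291·7² + 62·5² + 201·7² = 25658.
c = 2t² / 25658 = 2·487² / 25658 = 18.4869.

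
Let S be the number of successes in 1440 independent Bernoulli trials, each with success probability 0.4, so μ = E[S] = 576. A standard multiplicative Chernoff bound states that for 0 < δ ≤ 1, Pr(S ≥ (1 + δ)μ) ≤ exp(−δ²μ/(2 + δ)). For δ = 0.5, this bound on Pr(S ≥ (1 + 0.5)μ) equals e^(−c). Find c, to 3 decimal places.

57.600

c = δ²μ/(2 + δ) = 0.5²·576/(2 + 0.5) = 57.6000.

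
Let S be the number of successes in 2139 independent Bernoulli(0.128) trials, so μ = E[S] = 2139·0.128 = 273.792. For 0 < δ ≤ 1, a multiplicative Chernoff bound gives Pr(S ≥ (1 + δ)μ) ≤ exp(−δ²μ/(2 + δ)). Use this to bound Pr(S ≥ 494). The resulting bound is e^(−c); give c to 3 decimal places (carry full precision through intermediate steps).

Write 494 = (1 + δ)μ, so δ = 494/273.792 − 1 = 0.8042894…
Then the exponent is δ²μ/(2 + δ) = (494 − μ)² / (μ·(2 + δ)) = 63.157161.

63.157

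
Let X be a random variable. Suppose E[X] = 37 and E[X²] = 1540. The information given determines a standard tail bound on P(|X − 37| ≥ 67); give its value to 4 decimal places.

0.0381

The first two moments determine the variance, so Chebyshev's inequality is the sharpest standard bound available.
Var(X) = E[X²] − (E[X])² = 1540 − 1369 = 171.
Chebyshev's inequality: P(|X − μ| ≥ t) ≤ Var(X)/t² = 171/4489 = 0.0381.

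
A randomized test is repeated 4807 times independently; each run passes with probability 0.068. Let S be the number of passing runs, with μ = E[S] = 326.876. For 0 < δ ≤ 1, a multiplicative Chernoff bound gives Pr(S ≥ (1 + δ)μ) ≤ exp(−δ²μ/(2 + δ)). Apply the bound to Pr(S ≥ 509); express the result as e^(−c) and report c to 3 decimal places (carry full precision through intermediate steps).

39.682

Write 509 = (1 + δ)μ, so δ = 509/326.876 − 1 = 0.5571654…
Then the exponent is δ²μ/(2 + δ) = (509 − μ)² / (μ·(2 + δ)) = 39.681904.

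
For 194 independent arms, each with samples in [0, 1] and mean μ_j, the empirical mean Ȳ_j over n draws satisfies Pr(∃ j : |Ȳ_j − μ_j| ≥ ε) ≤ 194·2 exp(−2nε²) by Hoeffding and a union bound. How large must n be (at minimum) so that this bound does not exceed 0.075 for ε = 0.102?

411

Need 2·194·exp(−2nε²) ≤ 0.075, i.e. exp(−2nε²) ≤ 0.075/388.
So 2nε² ≥ ln(388/0.075) = 8.551273.
Hence n ≥ 8.551273/(2·0.102²) = 410.961.
The smallest integer n is 411.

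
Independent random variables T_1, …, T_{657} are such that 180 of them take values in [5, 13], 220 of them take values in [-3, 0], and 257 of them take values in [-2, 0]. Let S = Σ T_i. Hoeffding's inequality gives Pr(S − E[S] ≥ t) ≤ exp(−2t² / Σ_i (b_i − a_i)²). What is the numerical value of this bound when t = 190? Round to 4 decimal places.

0.0069

Σ(b_i − a_i)² = 180·8² + 220·3² + 257·2² = 14528.
Exponent = 2·190² / 14528 = 4.96971.
Bound = exp(−4.96971) = 0.00695.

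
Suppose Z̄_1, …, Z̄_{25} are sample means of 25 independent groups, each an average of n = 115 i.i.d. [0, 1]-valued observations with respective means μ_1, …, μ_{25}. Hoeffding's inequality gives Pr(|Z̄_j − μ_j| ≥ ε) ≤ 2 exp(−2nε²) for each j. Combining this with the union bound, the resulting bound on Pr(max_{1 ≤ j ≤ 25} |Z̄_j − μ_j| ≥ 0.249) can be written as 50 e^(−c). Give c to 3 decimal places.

Union bound over the 25 events: Pr(max_{1 ≤ j ≤ 25} |Z̄_j − μ_j| ≥ 0.249) ≤ 25·2·exp(−2nε²) = 50 exp(−2·115·0.249²).
So c = 2·115·0.249² = 14.2602.

14.260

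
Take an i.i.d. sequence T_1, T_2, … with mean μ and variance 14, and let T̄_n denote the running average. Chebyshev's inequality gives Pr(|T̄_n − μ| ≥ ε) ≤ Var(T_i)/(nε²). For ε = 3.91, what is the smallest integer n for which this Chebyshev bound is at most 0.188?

Require 14/(n·3.91²) ≤ 0.188, i.e. n ≥ 14/(0.188·3.91²) = 4.871.
The smallest integer n is 5.

5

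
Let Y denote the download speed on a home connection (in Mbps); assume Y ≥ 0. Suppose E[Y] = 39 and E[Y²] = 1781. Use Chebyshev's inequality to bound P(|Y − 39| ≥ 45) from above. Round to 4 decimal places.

0.1284

Var(Y) = E[Y²] − (E[Y])² = 1781 − 1521 = 260.
Chebyshev's inequality: P(|Y − μ| ≥ t) ≤ Var(Y)/t² = 260/2025 = 0.1284.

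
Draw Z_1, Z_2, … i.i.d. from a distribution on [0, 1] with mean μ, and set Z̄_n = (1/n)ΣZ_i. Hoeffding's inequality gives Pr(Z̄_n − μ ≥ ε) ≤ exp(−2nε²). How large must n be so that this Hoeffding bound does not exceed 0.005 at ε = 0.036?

2045

Require exp(−2nε²) ≤ 0.005, i.e. 2nε² ≥ ln(1/0.005) = 5.298317.
So n ≥ 5.298317 / (2·0.036²) = 2044.104.
The smallest integer n is 2045.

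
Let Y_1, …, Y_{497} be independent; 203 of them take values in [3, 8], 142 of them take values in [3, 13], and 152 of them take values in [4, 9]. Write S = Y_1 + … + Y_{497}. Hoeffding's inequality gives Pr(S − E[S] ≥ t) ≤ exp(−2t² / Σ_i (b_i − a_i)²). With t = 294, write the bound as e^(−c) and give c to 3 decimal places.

7.492

Σ(b_i − a_i)² = 203·5² + 142·10² + 152·5² = 23075.
c = 2t² / 23075 = 2·294² / 23075 = 7.4917.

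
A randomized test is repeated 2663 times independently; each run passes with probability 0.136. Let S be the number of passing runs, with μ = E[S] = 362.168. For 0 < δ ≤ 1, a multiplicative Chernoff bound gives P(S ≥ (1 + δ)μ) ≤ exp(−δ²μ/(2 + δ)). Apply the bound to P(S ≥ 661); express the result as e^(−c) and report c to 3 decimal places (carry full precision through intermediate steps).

Write 661 = (1 + δ)μ, so δ = 661/362.168 − 1 = 0.8251198…
Then the exponent is δ²μ/(2 + δ) = (661 − μ)² / (μ·(2 + δ)) = 87.278496.

87.278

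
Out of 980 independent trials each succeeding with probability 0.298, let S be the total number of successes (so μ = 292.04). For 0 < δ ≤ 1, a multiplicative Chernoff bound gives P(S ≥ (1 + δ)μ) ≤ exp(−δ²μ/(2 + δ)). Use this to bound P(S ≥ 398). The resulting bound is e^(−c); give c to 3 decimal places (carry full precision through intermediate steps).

16.271

Write 398 = (1 + δ)μ, so δ = 398/292.04 − 1 = 0.362827…
Then the exponent is δ²μ/(2 + δ) = (398 − μ)² / (μ·(2 + δ)) = 16.270827.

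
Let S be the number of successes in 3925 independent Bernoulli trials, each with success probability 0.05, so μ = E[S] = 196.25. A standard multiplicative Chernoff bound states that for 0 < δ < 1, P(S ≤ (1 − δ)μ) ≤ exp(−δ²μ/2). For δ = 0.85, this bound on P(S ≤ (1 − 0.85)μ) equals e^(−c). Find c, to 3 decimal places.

c = δ²μ/2 = 0.85²·196.25/2 = 70.8953.

70.895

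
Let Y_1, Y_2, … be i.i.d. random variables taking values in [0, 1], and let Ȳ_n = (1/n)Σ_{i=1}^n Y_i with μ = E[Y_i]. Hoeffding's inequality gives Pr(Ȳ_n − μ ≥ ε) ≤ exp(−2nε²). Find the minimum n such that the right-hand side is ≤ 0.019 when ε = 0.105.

180

Require exp(−2nε²) ≤ 0.019, i.e. 2nε² ≥ ln(1/0.019) = 3.963316.
So n ≥ 3.963316 / (2·0.105²) = 179.742.
The smallest integer n is 180.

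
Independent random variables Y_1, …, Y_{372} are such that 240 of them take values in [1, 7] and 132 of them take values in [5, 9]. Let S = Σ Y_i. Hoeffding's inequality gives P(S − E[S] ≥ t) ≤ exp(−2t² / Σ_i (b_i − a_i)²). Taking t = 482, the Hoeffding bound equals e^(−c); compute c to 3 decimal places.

43.215

Σ(b_i − a_i)² = 240·6² + 132·4² = 10752.
c = 2t² / 10752 = 2·482² / 10752 = 43.2150.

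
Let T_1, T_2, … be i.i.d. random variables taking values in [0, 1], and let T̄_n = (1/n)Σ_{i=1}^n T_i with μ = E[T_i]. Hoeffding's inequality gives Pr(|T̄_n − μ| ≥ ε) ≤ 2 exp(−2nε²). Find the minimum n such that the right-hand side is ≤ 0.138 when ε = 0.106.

119

Require 2·exp(−2nε²) ≤ 0.138, i.e. 2nε² ≥ ln(2/0.138) = 2.673649.
So n ≥ 2.673649 / (2·0.106²) = 118.977.
The smallest integer n is 119.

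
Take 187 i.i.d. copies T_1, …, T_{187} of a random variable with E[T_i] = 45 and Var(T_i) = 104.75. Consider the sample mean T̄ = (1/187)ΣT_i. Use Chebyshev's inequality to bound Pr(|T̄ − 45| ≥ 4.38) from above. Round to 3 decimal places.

0.029

Var(T̄) = Var(T_i)/n = 104.75/187 = 0.56016.
Chebyshev: Pr(|T̄ − 45| ≥ 4.38) ≤ Var(T̄)/(4.38)² = 104.75/(187·4.38²) = 0.0292.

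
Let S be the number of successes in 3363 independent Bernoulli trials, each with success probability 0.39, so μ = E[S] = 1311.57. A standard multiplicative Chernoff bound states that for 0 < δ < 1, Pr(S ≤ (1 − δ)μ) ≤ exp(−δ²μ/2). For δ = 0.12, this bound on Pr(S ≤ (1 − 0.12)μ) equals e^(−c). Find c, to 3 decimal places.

c = δ²μ/2 = 0.12²·1311.57/2 = 9.4433.

9.443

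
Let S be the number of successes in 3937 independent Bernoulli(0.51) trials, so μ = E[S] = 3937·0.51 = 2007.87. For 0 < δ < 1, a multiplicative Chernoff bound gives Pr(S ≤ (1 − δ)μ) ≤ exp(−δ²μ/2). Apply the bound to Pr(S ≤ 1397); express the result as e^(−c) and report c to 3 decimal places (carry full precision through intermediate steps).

92.925

Write 1397 = (1 − δ)μ, so δ = 1 − 1397/2007.87 = 0.3042378…
Then the exponent is δ²μ/2 = (μ − 1397)²/(2μ) = 92.924880.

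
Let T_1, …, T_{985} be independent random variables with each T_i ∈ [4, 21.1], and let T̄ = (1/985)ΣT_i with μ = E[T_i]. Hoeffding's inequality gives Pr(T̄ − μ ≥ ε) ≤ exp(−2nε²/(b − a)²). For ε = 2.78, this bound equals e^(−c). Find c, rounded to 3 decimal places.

52.067

c = 2nε²/(b − a)² = 2·985·2.78² / 17.1² = 52.0671.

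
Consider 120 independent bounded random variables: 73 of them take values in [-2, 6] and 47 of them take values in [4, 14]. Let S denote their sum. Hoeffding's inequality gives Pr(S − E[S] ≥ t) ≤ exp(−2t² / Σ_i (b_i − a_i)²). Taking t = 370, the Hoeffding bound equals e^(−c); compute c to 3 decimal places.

29.215

Σ(b_i − a_i)² = 73·8² + 47·10² = 9372.
c = 2t² / 9372 = 2·370² / 9372 = 29.2147.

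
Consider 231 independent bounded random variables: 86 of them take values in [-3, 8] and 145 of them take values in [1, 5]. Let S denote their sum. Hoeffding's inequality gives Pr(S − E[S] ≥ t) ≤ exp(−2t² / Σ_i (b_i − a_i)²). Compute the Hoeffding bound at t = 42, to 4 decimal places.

Σ(b_i − a_i)² = 86·11² + 145·4² = 12726.
Exponent = 2·42² / 12726 = 0.27723.
Bound = exp(−0.27723) = 0.75788.

0.7579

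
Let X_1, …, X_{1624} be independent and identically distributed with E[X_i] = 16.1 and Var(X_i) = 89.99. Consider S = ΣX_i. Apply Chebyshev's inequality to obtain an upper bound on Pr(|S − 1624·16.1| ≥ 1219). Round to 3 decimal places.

0.098

Var(S) = n·Var(X_i) = 1624·89.99 = 146143.76.
Chebyshev: Pr(|S − 1624·16.1| ≥ 1219) ≤ Var(S)/1219² = 146143.76/1485961 = 0.0983.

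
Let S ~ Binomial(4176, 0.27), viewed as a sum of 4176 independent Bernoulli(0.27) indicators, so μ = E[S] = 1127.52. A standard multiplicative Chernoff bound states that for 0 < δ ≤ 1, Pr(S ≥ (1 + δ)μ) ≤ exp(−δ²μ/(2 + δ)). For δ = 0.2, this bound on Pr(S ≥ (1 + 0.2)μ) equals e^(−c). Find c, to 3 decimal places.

c = δ²μ/(2 + δ) = 0.2²·1127.52/(2 + 0.2) = 20.5004.

20.500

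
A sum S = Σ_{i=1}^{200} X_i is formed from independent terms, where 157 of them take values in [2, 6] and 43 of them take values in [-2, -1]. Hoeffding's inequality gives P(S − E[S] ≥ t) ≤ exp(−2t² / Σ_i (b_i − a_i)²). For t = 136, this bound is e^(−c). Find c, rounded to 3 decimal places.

Σ(b_i − a_i)² = 157·4² + 43·1² = 2555.
c = 2t² / 2555 = 2·136² / 2555 = 14.4783.

14.478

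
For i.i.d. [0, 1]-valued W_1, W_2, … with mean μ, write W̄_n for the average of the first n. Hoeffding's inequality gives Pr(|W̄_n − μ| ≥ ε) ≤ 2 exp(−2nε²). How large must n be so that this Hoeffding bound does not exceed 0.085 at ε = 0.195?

Require 2·exp(−2nε²) ≤ 0.085, i.e. 2nε² ≥ ln(2/0.085) = 3.158251.
So n ≥ 3.158251 / (2·0.195²) = 41.529.
The smallest integer n is 42.

42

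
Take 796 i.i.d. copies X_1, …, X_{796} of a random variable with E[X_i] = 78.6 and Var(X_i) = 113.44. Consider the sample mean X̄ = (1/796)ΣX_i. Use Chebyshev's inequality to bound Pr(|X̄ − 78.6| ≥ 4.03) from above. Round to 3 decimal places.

Var(X̄) = Var(X_i)/n = 113.44/796 = 0.14251.
Chebyshev: Pr(|X̄ − 78.6| ≥ 4.03) ≤ Var(X̄)/(4.03)² = 113.44/(796·4.03²) = 0.0088.

0.009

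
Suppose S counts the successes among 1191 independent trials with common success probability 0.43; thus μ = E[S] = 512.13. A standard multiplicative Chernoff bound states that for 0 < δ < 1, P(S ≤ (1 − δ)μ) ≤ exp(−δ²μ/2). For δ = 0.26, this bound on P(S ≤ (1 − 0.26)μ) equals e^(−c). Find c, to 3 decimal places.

17.310

c = δ²μ/2 = 0.26²·512.13/2 = 17.3100.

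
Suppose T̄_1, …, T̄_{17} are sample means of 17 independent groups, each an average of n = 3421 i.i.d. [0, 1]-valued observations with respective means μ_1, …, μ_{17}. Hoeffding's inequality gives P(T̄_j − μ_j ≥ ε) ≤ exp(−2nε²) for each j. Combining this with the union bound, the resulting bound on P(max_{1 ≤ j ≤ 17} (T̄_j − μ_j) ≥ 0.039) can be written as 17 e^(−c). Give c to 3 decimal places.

Union bound over the 17 events: P(max_{1 ≤ j ≤ 17} (T̄_j − μ_j) ≥ 0.039) ≤ 17·exp(−2nε²) = 17 exp(−2·3421·0.039²).
So c = 2·3421·0.039² = 10.4067.

10.407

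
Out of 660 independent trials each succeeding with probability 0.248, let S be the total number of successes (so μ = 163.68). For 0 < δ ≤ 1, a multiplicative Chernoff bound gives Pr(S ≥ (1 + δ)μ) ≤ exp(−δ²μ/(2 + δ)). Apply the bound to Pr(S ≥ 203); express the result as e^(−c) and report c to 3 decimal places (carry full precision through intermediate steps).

4.216

Write 203 = (1 + δ)μ, so δ = 203/163.68 − 1 = 0.2402248…
Then the exponent is δ²μ/(2 + δ) = (203 − μ)² / (μ·(2 + δ)) = 4.216380.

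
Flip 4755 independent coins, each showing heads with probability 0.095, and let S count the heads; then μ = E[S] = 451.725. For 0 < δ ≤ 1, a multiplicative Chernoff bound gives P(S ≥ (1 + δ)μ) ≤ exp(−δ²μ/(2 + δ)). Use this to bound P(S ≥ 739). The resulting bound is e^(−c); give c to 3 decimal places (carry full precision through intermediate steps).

69.308

Write 739 = (1 + δ)μ, so δ = 739/451.725 − 1 = 0.6359511…
Then the exponent is δ²μ/(2 + δ) = (739 − μ)² / (μ·(2 + δ)) = 69.308132.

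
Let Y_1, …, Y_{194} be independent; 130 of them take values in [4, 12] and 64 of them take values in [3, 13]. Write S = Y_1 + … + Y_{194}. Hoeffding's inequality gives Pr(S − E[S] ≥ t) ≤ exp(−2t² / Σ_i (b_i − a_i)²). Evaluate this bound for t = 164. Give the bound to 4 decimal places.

Σ(b_i − a_i)² = 130·8² + 64·10² = 14720.
Exponent = 2·164² / 14720 = 3.65435.
Bound = exp(−3.65435) = 0.02588.

0.0259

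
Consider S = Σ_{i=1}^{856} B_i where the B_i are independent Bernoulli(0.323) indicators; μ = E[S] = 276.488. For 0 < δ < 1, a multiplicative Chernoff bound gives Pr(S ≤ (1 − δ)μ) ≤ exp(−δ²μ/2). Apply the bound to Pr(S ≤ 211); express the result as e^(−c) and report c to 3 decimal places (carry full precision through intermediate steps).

Write 211 = (1 − δ)μ, so δ = 1 − 211/276.488 = 0.2368566…
Then the exponent is δ²μ/2 = (μ − 211)²/(2μ) = 7.755632.

7.756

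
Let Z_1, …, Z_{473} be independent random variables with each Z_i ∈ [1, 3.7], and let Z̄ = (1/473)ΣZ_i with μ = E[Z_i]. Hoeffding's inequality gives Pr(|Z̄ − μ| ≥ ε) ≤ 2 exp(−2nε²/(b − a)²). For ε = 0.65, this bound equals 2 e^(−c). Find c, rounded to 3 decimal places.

54.826

c = 2nε²/(b − a)² = 2·473·0.65² / 2.7² = 54.8265.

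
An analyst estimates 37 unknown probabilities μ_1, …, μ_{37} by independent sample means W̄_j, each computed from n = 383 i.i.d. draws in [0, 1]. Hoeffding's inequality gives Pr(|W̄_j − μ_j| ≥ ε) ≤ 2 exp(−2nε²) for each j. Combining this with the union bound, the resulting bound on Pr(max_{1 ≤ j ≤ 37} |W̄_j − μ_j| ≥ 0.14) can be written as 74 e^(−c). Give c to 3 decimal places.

15.014

Union bound over the 37 events: Pr(max_{1 ≤ j ≤ 37} |W̄_j − μ_j| ≥ 0.14) ≤ 37·2·exp(−2nε²) = 74 exp(−2·383·0.14²).
So c = 2·383·0.14² = 15.0136.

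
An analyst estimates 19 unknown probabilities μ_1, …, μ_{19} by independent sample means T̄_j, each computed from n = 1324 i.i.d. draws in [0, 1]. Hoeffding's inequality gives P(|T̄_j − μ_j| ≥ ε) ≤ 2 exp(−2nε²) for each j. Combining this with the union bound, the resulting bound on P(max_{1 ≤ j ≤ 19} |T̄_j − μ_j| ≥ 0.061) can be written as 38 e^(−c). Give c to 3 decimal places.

Union bound over the 19 events: P(max_{1 ≤ j ≤ 19} |T̄_j − μ_j| ≥ 0.061) ≤ 19·2·exp(−2nε²) = 38 exp(−2·1324·0.061²).
So c = 2·1324·0.061² = 9.8532.

9.853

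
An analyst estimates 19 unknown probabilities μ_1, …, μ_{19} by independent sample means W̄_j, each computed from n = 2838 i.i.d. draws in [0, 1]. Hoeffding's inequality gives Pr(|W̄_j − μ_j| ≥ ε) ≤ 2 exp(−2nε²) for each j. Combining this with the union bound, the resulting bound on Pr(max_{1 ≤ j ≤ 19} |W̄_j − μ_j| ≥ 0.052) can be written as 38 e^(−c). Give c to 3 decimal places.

Union bound over the 19 events: Pr(max_{1 ≤ j ≤ 19} |W̄_j − μ_j| ≥ 0.052) ≤ 19·2·exp(−2nε²) = 38 exp(−2·2838·0.052²).
So c = 2·2838·0.052² = 15.3479.

15.348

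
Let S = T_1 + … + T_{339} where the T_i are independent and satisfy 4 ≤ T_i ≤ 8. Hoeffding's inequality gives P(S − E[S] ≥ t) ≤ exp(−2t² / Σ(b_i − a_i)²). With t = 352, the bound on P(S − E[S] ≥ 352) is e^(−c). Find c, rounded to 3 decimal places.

45.687

Σ(b_i − a_i)² = 339·(4)² = 5424.
c = 2t²/5424 = 2·352²/5424 = 45.6873.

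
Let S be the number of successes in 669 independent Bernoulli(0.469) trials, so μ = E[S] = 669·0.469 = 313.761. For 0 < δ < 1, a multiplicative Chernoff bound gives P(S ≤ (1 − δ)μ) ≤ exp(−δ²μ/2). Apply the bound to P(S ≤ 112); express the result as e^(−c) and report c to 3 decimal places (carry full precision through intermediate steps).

Write 112 = (1 − δ)μ, so δ = 1 − 112/313.761 = 0.6430404…
Then the exponent is δ²μ/2 = (μ − 112)²/(2μ) = 64.870237.

64.870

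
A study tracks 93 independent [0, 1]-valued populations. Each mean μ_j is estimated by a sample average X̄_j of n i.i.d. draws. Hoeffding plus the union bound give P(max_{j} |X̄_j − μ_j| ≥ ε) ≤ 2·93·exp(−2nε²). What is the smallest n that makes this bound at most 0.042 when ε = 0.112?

335

Need 2·93·exp(−2nε²) ≤ 0.042, i.e. exp(−2nε²) ≤ 0.042/186.
So 2nε² ≥ ln(186/0.042) = 8.395832.
Hence n ≥ 8.395832/(2·0.112²) = 334.655.
The smallest integer n is 335.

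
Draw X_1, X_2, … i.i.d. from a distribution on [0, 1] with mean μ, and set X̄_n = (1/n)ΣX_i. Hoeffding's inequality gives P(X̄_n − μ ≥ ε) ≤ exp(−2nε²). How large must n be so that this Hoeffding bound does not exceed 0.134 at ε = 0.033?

923

Require exp(−2nε²) ≤ 0.134, i.e. 2nε² ≥ ln(1/0.134) = 2.009915.
So n ≥ 2.009915 / (2·0.033²) = 922.826.
The smallest integer n is 923.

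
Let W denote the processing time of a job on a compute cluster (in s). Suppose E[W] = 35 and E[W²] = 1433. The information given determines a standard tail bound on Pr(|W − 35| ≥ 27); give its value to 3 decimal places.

The first two moments determine the variance, so Chebyshev's inequality is the sharpest standard bound available.
Var(W) = E[W²] − (E[W])² = 1433 − 1225 = 208.
Chebyshev's inequality: Pr(|W − μ| ≥ t) ≤ Var(W)/t² = 208/729 = 0.2853.

0.285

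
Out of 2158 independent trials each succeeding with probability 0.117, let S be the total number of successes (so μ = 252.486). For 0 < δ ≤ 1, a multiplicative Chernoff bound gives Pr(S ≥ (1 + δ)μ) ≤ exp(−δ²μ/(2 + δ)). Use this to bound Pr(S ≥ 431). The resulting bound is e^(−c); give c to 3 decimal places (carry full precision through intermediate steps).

Write 431 = (1 + δ)μ, so δ = 431/252.486 − 1 = 0.7070253…
Then the exponent is δ²μ/(2 + δ) = (431 − μ)² / (μ·(2 + δ)) = 46.624581.

46.625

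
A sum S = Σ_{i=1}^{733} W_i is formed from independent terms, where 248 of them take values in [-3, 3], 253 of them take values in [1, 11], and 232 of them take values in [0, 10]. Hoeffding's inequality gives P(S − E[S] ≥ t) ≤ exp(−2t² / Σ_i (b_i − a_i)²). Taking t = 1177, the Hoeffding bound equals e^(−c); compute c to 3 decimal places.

Σ(b_i − a_i)² = 248·6² + 253·10² + 232·10² = 57428.
c = 2t² / 57428 = 2·1177² / 57428 = 48.2458.

48.246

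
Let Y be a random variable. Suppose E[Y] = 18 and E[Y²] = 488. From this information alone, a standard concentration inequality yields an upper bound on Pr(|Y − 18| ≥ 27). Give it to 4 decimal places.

The first two moments determine the variance, so Chebyshev's inequality is the sharpest standard bound available.
Var(Y) = E[Y²] − (E[Y])² = 488 − 324 = 164.
Chebyshev's inequality: Pr(|Y − μ| ≥ t) ≤ Var(Y)/t² = 164/729 = 0.2250.

0.2250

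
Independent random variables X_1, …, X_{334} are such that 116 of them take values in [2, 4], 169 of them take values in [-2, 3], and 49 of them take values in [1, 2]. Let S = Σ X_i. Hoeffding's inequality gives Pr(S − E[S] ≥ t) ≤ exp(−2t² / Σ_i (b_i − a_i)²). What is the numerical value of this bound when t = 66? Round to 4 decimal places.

Σ(b_i − a_i)² = 116·2² + 169·5² + 49·1² = 4738.
Exponent = 2·66² / 4738 = 1.83875.
Bound = exp(−1.83875) = 0.15902.

0.1590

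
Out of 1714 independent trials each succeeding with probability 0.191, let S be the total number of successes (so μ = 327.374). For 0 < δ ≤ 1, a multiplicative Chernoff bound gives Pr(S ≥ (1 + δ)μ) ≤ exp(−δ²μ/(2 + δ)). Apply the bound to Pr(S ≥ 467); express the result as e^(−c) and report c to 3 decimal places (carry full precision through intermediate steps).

Write 467 = (1 + δ)μ, so δ = 467/327.374 − 1 = 0.426503…
Then the exponent is δ²μ/(2 + δ) = (467 − μ)² / (μ·(2 + δ)) = 24.541866.

24.542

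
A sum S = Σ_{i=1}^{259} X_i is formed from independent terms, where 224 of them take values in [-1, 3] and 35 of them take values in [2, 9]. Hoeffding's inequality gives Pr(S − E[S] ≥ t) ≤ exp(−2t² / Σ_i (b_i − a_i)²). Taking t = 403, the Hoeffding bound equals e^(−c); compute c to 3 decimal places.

61.298

Σ(b_i − a_i)² = 224·4² + 35·7² = 5299.
c = 2t² / 5299 = 2·403² / 5299 = 61.2980.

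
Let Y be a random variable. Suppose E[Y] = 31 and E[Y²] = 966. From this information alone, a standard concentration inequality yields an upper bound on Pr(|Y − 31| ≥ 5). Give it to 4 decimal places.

0.2000

The first two moments determine the variance, so Chebyshev's inequality is the sharpest standard bound available.
Var(Y) = E[Y²] − (E[Y])² = 966 − 961 = 5.
Chebyshev's inequality: Pr(|Y − μ| ≥ t) ≤ Var(Y)/t² = 5/25 = 0.2000.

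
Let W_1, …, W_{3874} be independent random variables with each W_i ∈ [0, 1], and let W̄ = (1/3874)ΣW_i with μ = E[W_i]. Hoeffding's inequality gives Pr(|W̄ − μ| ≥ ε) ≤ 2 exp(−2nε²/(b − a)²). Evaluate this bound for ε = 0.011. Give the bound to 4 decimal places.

0.7832

Exponent: 2nε²/(b − a)² = 2·3874·0.011² / 1² = 0.93751.
Bound = 2·exp(−0.93751) = 0.78320.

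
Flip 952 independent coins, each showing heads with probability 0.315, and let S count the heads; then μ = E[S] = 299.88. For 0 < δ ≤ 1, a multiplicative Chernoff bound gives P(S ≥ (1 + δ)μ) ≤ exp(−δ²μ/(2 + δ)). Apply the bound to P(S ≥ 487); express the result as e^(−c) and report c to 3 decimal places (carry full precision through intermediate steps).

Write 487 = (1 + δ)μ, so δ = 487/299.88 − 1 = 0.6239829…
Then the exponent is δ²μ/(2 + δ) = (487 − μ)² / (μ·(2 + δ)) = 44.497121.

44.497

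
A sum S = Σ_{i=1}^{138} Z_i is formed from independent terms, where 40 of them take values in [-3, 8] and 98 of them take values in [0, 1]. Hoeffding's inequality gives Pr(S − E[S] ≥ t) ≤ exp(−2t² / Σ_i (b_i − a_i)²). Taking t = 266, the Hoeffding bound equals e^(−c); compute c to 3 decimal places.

Σ(b_i − a_i)² = 40·11² + 98·1² = 4938.
c = 2t² / 4938 = 2·266² / 4938 = 28.6578.

28.658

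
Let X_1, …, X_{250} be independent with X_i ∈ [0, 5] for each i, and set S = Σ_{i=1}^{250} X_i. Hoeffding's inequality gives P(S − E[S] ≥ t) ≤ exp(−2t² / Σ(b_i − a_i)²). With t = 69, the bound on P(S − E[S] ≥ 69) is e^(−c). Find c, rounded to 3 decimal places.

Σ(b_i − a_i)² = 250·(5)² = 6250.
c = 2t²/6250 = 2·69²/6250 = 1.5235.

1.524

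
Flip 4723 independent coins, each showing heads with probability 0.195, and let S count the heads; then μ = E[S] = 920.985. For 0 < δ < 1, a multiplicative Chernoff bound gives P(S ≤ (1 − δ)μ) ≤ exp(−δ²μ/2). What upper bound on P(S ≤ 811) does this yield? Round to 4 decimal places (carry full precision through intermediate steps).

Write 811 = (1 − δ)μ, so δ = 1 − 811/920.985 = 0.1194211…
Then the exponent is δ²μ/2 = (μ − 811)²/(2μ) = 6.567262.
Bound = exp(−6.567262) = 0.00141.

0.0014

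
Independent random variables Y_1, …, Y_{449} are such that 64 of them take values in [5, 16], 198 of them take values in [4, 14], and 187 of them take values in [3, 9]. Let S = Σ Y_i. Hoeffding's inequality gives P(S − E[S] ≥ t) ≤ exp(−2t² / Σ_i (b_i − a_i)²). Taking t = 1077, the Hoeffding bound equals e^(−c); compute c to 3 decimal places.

67.682

Σ(b_i − a_i)² = 64·11² + 198·10² + 187·6² = 34276.
c = 2t² / 34276 = 2·1077² / 34276 = 67.6817.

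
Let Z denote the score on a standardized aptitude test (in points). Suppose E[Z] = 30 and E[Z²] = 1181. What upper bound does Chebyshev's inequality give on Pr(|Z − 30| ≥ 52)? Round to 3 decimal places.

0.104

Var(Z) = E[Z²] − (E[Z])² = 1181 − 900 = 281.
Chebyshev's inequality: Pr(|Z − μ| ≥ t) ≤ Var(Z)/t² = 281/2704 = 0.1039.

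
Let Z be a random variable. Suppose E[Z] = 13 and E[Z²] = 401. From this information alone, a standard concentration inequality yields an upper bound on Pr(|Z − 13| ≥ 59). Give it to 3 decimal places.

0.067

The first two moments determine the variance, so Chebyshev's inequality is the sharpest standard bound available.
Var(Z) = E[Z²] − (E[Z])² = 401 − 169 = 232.
Chebyshev's inequality: Pr(|Z − μ| ≥ t) ≤ Var(Z)/t² = 232/3481 = 0.0666.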